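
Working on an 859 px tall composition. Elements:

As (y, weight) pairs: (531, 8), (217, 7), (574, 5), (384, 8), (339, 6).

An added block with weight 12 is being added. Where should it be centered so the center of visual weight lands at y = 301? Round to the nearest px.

y ≈ 9

New total weight: (8 + 7 + 5 + 8 + 6) + 12 = 46.
y: target moment 46×301 = 13846; current 8·531 + 7·217 + 5·574 + 8·384 + 6·339 = 13743; the added block supplies 103, so y = 103/12 ≈ 8.58.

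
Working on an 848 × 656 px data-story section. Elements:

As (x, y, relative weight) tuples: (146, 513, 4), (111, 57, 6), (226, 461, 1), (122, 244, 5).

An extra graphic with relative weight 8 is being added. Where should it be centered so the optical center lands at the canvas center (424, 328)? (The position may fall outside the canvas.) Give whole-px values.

After adding the extra graphic, total weight = 4 + 6 + 1 + 5 + 8 = 24.
Along x: (2086 + 8·x) / 24 = 424 (existing moment 4·146 + 6·111 + 1·226 + 5·122 = 2086) ⇒ x = (10176 − 2086) / 8 ≈ 1011.25.
Along y: (4075 + 8·y) / 24 = 328 (existing moment 4·513 + 6·57 + 1·461 + 5·244 = 4075) ⇒ y = (7872 − 4075) / 8 ≈ 474.62.

(1011, 475)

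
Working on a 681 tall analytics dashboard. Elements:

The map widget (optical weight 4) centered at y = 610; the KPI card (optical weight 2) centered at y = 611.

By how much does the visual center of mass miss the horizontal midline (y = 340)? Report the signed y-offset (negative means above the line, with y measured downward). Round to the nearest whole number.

≈ 270

Σw = 4 + 2 = 6.
y: (4·610 + 2·611) / 6 = 3662 / 6 ≈ 610.33
Difference: 610.33 − 340 ≈ 270.33.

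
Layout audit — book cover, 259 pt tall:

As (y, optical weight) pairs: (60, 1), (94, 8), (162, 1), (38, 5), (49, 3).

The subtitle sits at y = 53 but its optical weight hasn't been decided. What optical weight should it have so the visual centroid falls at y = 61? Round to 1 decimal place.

w ≈ 26.6

Fixed elements: Σw = 1 + 8 + 1 + 5 + 3 = 18, Σw·y = 1·60 + 8·94 + 1·162 + 5·38 + 3·49 = 1311.
For the centroid to hit 61: (1311 + w·53) / (18 + w) = 61.
Solving: w = (61·18 − 1311) / (53 − 61) = -213 / -8 ≈ 26.62.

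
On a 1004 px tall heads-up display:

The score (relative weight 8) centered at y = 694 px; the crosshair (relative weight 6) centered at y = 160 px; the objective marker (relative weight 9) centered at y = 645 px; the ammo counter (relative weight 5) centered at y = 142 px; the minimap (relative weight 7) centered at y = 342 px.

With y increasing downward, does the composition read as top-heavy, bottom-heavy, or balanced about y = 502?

top-heavy

Weights sum to 8 + 6 + 9 + 5 + 7 = 35.
y: (8·694 + 6·160 + 9·645 + 5·142 + 7·342) / 35 = 15421 / 35 ≈ 440.60
440.6 lies above (smaller y than) the midline 502, so the layout is top-heavy.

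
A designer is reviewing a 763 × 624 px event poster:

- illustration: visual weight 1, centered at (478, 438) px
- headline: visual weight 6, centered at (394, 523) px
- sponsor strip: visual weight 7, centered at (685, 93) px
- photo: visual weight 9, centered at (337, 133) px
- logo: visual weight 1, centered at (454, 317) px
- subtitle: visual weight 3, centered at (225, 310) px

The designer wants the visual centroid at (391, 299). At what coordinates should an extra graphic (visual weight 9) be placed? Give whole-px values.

After adding the extra graphic, total weight = 1 + 6 + 7 + 9 + 1 + 3 + 9 = 36.
Along x: (11799 + 9·x) / 36 = 391 (existing moment 1·478 + 6·394 + 7·685 + 9·337 + 1·454 + 3·225 = 11799) ⇒ x = (14076 − 11799) / 9 ≈ 253.00.
Along y: (6671 + 9·y) / 36 = 299 (existing moment 1·438 + 6·523 + 7·93 + 9·133 + 1·317 + 3·310 = 6671) ⇒ y = (10764 − 6671) / 9 ≈ 454.78.

(253, 455)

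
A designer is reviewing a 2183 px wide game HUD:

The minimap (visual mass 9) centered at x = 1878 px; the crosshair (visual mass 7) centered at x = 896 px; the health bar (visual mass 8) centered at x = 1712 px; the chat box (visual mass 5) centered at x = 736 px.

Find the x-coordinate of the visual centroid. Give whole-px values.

Weights sum to 9 + 7 + 8 + 5 = 29.
Σw·x = 9·1878 + 7·896 + 8·1712 + 5·736 = 40550, so x̄ = 40550/29 ≈ 1398.28.

x ≈ 1398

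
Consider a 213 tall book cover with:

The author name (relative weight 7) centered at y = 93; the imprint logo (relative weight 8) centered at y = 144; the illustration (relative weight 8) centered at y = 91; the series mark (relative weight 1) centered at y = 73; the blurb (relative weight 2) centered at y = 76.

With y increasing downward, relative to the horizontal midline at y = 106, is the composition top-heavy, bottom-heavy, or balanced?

balanced

Σw = 7 + 8 + 8 + 1 + 2 = 26.
y-moment: 7·93 + 8·144 + 8·91 + 1·73 + 2·76 = 2756; centroid 2756/26 ≈ 106.00.
That equals the midline 106 — balanced.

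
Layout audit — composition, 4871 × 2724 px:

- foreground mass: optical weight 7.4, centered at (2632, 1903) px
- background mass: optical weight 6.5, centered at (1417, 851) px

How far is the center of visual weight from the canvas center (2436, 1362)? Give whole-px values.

≈ 375 px

Weights sum to 7.4 + 6.5 = 13.9.
x: (7.4·2632 + 6.5·1417) / 13.9 = 28687.3 / 13.9 ≈ 2063.83
y: (7.4·1903 + 6.5·851) / 13.9 = 19613.7 / 13.9 ≈ 1411.06
Relative to (2436, 1362): Δ = (-372.17, 49.06); |Δ| = √(-372.17² + 49.06²) ≈ 375.38.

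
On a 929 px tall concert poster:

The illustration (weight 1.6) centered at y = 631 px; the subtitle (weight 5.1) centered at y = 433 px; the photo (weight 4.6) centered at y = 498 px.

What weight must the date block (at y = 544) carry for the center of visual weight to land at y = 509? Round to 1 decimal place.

w ≈ 6.9

Known weights sum to 1.6 + 5.1 + 4.6 = 11.3; their moment is 1.6·631 + 5.1·433 + 4.6·498 = 5508.7.
Balance at y = 509 requires (5508.7 + w·544) / (11.3 + w) = 509.
So w = (509·11.3 − 5508.7)/(544 − 509) = 243.0/35 ≈ 6.94.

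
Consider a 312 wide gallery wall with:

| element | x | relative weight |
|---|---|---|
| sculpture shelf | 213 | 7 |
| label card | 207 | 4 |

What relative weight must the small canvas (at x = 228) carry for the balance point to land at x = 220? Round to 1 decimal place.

w ≈ 12.6

Fixed elements: Σw = 7 + 4 = 11, Σw·x = 7·213 + 4·207 = 2319.
Set Σw·x/Σw = 220: (2319 + 228w) = 220·(11 + w).
So w = (220·11 − 2319)/(228 − 220) = 101/8 ≈ 12.63.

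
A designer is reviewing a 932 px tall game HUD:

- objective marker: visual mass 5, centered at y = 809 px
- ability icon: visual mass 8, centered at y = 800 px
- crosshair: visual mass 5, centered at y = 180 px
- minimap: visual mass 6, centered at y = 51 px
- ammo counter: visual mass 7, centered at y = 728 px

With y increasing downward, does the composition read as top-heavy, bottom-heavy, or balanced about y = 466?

bottom-heavy

Weights sum to 5 + 8 + 5 + 6 + 7 = 31.
y-moment: 5·809 + 8·800 + 5·180 + 6·51 + 7·728 = 16747; centroid 16747/31 ≈ 540.23.
540.2 vs midline 466 → bottom-heavy.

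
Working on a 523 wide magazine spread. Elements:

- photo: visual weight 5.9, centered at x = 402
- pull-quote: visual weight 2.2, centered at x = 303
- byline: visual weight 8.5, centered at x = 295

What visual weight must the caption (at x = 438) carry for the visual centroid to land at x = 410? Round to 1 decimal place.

Existing Σw = 16.6 (5.9 + 2.2 + 8.5); existing moment 5.9·402 + 2.2·303 + 8.5·295 = 5545.9.
Set Σw·x/Σw = 410: (5545.9 + 438w) = 410·(16.6 + w).
Rearranging, w·(438 − 410) = 410·16.6 − 5545.9 = 1260.1, so w ≈ 1260.1/28 = 45.00.

w ≈ 45.0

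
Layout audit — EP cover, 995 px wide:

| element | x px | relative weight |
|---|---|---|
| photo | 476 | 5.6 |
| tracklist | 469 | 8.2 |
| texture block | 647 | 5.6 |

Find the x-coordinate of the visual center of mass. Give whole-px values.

Σw = 5.6 + 8.2 + 5.6 = 19.4.
Σw·x = 5.6·476 + 8.2·469 + 5.6·647 = 10134.6, so x̄ = 10134.6/19.4 ≈ 522.40.

x ≈ 522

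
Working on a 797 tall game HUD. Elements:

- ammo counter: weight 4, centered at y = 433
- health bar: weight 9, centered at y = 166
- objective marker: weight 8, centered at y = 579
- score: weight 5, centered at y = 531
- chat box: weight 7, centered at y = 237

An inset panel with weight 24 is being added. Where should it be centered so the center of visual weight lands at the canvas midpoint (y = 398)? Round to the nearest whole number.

y ≈ 438

With the inset panel, Σw becomes 4 + 9 + 8 + 5 + 7 + 24 = 57.
y: need Σw·y = 57·398 = 22686. Existing = 4·433 + 9·166 + 8·579 + 5·531 + 7·237 = 12172. Remainder 10514 / 24 ≈ 438.08.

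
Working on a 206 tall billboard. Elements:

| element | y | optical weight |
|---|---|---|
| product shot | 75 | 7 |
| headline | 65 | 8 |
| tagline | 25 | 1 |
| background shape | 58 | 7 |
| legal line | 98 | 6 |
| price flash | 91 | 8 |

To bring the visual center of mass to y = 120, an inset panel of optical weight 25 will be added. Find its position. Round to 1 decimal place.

y ≈ 185.9

New total weight: (7 + 8 + 1 + 7 + 6 + 8) + 25 = 62.
y: target moment 62×120 = 7440; current 7·75 + 8·65 + 1·25 + 7·58 + 6·98 + 8·91 = 2792; the inset panel supplies 4648, so y = 4648/25 ≈ 185.92.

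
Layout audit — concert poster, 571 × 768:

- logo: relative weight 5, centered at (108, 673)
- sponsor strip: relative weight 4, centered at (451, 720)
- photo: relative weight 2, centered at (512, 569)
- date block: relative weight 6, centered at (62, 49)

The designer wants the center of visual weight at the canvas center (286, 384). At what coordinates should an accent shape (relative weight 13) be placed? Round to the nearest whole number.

(372, 296)

After adding the accent shape, total weight = 5 + 4 + 2 + 6 + 13 = 30.
x: need Σw·x = 30·286 = 8580. Existing = 5·108 + 4·451 + 2·512 + 6·62 = 3740. Remainder 4840 / 13 ≈ 372.31.
y: need Σw·y = 30·384 = 11520. Existing = 5·673 + 4·720 + 2·569 + 6·49 = 7677. Remainder 3843 / 13 ≈ 295.62.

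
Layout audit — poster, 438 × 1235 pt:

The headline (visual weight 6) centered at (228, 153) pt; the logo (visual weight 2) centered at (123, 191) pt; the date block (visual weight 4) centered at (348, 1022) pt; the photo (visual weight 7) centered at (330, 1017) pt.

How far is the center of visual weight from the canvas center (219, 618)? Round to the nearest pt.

≈ 73 pt

Σw = 6 + 2 + 4 + 7 = 19.
Σw·x = 6·228 + 2·123 + 4·348 + 7·330 = 5316, so x̄ = 5316/19 ≈ 279.79.
Σw·y = 6·153 + 2·191 + 4·1022 + 7·1017 = 12507, so ȳ = 12507/19 ≈ 658.26.
From (219, 618): dx = 60.79, dy = 40.26, so the distance is √(dx²+dy²) ≈ 72.91.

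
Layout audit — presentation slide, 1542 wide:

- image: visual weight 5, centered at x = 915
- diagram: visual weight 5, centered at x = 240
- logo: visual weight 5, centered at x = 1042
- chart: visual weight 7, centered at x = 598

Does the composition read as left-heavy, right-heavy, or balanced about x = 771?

Total weight = 5 + 5 + 5 + 7 = 22.
Σw·x = 5·915 + 5·240 + 5·1042 + 7·598 = 15171, so x̄ = 15171/22 ≈ 689.59.
Since 689.6 is left of 771, the composition reads left-heavy.

left-heavy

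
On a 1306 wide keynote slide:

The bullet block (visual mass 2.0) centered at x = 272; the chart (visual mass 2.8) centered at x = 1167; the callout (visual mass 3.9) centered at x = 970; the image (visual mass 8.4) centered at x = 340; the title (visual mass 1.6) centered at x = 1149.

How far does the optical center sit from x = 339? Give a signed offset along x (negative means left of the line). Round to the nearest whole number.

Total weight = 2.0 + 2.8 + 3.9 + 8.4 + 1.6 = 18.7.
x: (2.0·272 + 2.8·1167 + 3.9·970 + 8.4·340 + 1.6·1149) / 18.7 = 12289.0 / 18.7 ≈ 657.17
Offset from x = 339: 657.17 − 339 ≈ 318.17.

≈ 318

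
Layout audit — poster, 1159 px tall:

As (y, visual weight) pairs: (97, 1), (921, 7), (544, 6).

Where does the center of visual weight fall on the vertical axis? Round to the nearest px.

y ≈ 701

Total weight = 1 + 7 + 6 = 14.
y-moment: 1·97 + 7·921 + 6·544 = 9808; centroid 9808/14 ≈ 700.57.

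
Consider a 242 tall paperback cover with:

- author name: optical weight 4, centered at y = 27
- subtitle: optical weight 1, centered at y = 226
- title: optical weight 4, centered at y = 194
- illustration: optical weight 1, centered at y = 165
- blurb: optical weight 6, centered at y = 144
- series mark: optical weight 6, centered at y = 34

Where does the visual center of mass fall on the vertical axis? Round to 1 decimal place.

y ≈ 106.5

Weights sum to 4 + 1 + 4 + 1 + 6 + 6 = 22.
Σw·y = 4·27 + 1·226 + 4·194 + 1·165 + 6·144 + 6·34 = 2343, so ȳ = 2343/22 ≈ 106.50.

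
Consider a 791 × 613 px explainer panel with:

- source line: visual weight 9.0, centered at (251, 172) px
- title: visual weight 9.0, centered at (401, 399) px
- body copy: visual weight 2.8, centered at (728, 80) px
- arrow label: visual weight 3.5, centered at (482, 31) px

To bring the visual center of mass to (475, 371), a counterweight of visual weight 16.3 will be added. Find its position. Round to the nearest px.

(595, 588)

After adding the counterweight, total weight = 9.0 + 9.0 + 2.8 + 3.5 + 16.3 = 40.6.
x: need Σw·x = 40.6·475 = 19285.0. Existing = 9.0·251 + 9.0·401 + 2.8·728 + 3.5·482 = 9593.4. Remainder 9691.6 / 16.3 ≈ 594.58.
y: need Σw·y = 40.6·371 = 15062.6. Existing = 9.0·172 + 9.0·399 + 2.8·80 + 3.5·31 = 5471.5. Remainder 9591.1 / 16.3 ≈ 588.41.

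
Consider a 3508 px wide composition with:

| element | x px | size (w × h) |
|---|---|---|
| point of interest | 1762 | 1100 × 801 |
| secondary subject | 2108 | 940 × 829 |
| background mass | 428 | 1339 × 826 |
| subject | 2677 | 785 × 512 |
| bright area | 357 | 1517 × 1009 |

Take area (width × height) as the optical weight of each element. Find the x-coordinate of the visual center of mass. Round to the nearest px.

Areas → weights: point of interest 1100·801 = 881100, secondary subject 940·829 = 779260, background mass 1339·826 = 1106014, subject 785·512 = 401920, bright area 1517·1009 = 1530653; Σw = 4698947.
x-moment: 881100·1762 + 779260·2108 + 1106014·428 + 401920·2677 + 1530653·357 = 5290935233; centroid 5290935233/4698947 ≈ 1125.98.

x ≈ 1126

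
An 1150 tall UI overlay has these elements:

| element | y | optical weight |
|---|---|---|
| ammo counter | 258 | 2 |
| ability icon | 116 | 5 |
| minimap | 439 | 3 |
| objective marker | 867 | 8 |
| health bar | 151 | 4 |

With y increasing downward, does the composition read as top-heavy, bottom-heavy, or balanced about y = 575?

top-heavy

Weights sum to 2 + 5 + 3 + 8 + 4 = 22.
Σw·y = 2·258 + 5·116 + 3·439 + 8·867 + 4·151 = 9953, so ȳ = 9953/22 ≈ 452.41.
Since 452.4 is above (smaller y than) 575, the composition reads top-heavy.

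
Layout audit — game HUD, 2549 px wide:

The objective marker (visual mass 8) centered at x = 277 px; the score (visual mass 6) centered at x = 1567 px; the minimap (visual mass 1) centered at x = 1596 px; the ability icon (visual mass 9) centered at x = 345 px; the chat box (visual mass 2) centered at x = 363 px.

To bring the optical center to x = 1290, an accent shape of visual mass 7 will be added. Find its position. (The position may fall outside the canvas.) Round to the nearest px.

x ≈ 3646

With the accent shape, Σw becomes 8 + 6 + 1 + 9 + 2 + 7 = 33.
Along x: (17045 + 7·x) / 33 = 1290 (existing moment 8·277 + 6·1567 + 1·1596 + 9·345 + 2·363 = 17045) ⇒ x = (42570 − 17045) / 7 ≈ 3646.43.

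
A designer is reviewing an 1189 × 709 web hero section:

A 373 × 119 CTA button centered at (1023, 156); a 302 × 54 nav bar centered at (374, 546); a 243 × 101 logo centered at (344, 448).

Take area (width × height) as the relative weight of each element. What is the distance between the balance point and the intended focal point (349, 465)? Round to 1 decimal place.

≈ 384.9

Taking area as weight: CTA button 373·119 = 44387, nav bar 302·54 = 16308, logo 243·101 = 24543. Sum 85238.
Σw·x = 44387·1023 + 16308·374 + 24543·344 = 59949885, so x̄ = 59949885/85238 ≈ 703.32.
Σw·y = 44387·156 + 16308·546 + 24543·448 = 26823804, so ȳ = 26823804/85238 ≈ 314.69.
Relative to (349, 465): Δ = (354.32, -150.31); |Δ| = √(354.32² + -150.31²) ≈ 384.89.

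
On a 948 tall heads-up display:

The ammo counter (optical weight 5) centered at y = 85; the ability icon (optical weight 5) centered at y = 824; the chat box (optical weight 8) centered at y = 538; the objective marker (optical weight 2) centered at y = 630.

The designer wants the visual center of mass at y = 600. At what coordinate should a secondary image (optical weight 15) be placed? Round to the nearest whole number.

y ≈ 726

New total weight: (5 + 5 + 8 + 2) + 15 = 35.
y: target moment 35×600 = 21000; current 5·85 + 5·824 + 8·538 + 2·630 = 10109; the secondary image supplies 10891, so y = 10891/15 ≈ 726.07.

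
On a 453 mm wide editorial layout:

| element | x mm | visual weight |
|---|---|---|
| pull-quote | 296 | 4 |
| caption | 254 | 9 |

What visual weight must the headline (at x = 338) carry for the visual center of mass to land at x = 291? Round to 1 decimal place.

Known weights sum to 4 + 9 = 13; their moment is 4·296 + 9·254 = 3470.
Set Σw·x/Σw = 291: (3470 + 338w) = 291·(13 + w).
Rearranging, w·(338 − 291) = 291·13 − 3470 = 313, so w ≈ 313/47 = 6.66.

w ≈ 6.7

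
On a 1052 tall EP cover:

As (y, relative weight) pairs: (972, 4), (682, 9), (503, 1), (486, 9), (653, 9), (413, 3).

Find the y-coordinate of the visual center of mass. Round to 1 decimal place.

Σw = 4 + 9 + 1 + 9 + 9 + 3 = 35.
Σw·y = 22019; ȳ = 22019/35 ≈ 629.11.

y ≈ 629.1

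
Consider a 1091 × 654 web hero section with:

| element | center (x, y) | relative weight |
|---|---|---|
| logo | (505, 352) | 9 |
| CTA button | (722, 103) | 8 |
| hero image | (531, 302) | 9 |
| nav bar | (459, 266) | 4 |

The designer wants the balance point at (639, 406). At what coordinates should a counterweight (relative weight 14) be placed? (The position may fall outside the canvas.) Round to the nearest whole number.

New total weight: (9 + 8 + 9 + 4) + 14 = 44.
x: need Σw·x = 44·639 = 28116. Existing = 9·505 + 8·722 + 9·531 + 4·459 = 16936. Remainder 11180 / 14 ≈ 798.57.
y: need Σw·y = 44·406 = 17864. Existing = 9·352 + 8·103 + 9·302 + 4·266 = 7774. Remainder 10090 / 14 ≈ 720.71.

(799, 721)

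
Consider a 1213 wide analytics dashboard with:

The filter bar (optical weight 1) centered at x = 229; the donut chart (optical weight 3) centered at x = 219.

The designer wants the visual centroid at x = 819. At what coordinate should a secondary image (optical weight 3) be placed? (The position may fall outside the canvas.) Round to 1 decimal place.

x ≈ 1615.7

With the secondary image, Σw becomes 1 + 3 + 3 = 7.
x: target moment 7×819 = 5733; current 1·229 + 3·219 = 886; the secondary image supplies 4847, so x = 4847/3 ≈ 1615.67.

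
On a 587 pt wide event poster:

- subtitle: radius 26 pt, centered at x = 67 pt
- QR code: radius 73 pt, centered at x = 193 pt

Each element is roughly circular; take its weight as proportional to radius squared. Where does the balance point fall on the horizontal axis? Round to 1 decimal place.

x ≈ 178.8

r² weights: subtitle 26² = 676, QR code 73² = 5329. Total = 6005.
x-moment: 676·67 + 5329·193 = 1073789; centroid 1073789/6005 ≈ 178.82.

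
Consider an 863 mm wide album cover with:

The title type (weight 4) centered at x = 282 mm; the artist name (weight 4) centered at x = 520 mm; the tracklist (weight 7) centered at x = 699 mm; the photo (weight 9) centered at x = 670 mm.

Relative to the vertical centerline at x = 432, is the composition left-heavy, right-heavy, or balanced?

Total weight = 4 + 4 + 7 + 9 = 24.
x: (4·282 + 4·520 + 7·699 + 9·670) / 24 = 14131 / 24 ≈ 588.79
588.8 lies right of the midline 432, so the layout is right-heavy.

right-heavy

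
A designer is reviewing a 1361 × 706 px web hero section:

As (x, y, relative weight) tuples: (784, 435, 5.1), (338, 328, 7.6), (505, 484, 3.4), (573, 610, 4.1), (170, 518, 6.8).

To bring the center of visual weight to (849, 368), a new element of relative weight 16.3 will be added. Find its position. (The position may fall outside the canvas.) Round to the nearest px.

New total weight: (5.1 + 7.6 + 3.4 + 4.1 + 6.8) + 16.3 = 43.3.
x: target moment 43.3×849 = 36761.7; current 5.1·784 + 7.6·338 + 3.4·505 + 4.1·573 + 6.8·170 = 11789.5; the new element supplies 24972.2, so x = 24972.2/16.3 ≈ 1532.04.
y: target moment 43.3×368 = 15934.4; current 5.1·435 + 7.6·328 + 3.4·484 + 4.1·610 + 6.8·518 = 12380.3; the new element supplies 3554.1, so y = 3554.1/16.3 ≈ 218.04.

(1532, 218)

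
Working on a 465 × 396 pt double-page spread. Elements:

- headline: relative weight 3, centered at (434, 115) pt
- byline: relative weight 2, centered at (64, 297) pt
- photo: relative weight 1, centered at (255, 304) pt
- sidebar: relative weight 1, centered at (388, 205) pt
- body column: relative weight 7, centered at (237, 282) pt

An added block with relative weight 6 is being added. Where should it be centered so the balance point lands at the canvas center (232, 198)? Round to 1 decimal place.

With the added block, Σw becomes 3 + 2 + 1 + 1 + 7 + 6 = 20.
Along x: (3732 + 6·x) / 20 = 232 (existing moment 3·434 + 2·64 + 1·255 + 1·388 + 7·237 = 3732) ⇒ x = (4640 − 3732) / 6 ≈ 151.33.
Along y: (3422 + 6·y) / 20 = 198 (existing moment 3·115 + 2·297 + 1·304 + 1·205 + 7·282 = 3422) ⇒ y = (3960 − 3422) / 6 ≈ 89.67.

(151.3, 89.7)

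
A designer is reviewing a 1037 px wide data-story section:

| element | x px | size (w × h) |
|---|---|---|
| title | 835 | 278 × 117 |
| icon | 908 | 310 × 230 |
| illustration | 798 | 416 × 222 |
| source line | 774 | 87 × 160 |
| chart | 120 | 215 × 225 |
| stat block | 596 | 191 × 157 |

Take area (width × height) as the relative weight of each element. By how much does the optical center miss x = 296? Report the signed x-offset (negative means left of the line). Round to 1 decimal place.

Taking area as weight: title 278·117 = 32526, icon 310·230 = 71300, illustration 416·222 = 92352, source line 87·160 = 13920, chart 215·225 = 48375, stat block 191·157 = 29987. Sum 288460.
x: (32526·835 + 71300·908 + 92352·798 + 13920·774 + 48375·120 + 29987·596) / 288460 = 200047838 / 288460 ≈ 693.50
Against x = 296, that's 693.50 − 296 = 397.50.

≈ 397.5 px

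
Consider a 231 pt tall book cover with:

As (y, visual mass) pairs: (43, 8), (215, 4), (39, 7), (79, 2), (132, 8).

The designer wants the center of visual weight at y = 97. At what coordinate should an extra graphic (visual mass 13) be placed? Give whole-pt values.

After adding the extra graphic, total weight = 8 + 4 + 7 + 2 + 8 + 13 = 42.
Along y: (2691 + 13·y) / 42 = 97 (existing moment 8·43 + 4·215 + 7·39 + 2·79 + 8·132 = 2691) ⇒ y = (4074 − 2691) / 13 ≈ 106.38.

y ≈ 106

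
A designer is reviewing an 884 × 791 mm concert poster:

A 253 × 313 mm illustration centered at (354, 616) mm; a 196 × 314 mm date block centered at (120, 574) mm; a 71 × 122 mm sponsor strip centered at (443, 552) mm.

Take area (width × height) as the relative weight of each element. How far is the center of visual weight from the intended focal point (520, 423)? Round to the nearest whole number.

≈ 309 mm

Areas: illustration 253·313 = 79189, date block 196·314 = 61544, sponsor strip 71·122 = 8662. Total weight = 149395.
Σw·x = 79189·354 + 61544·120 + 8662·443 = 39255452, so x̄ = 39255452/149395 ≈ 262.76.
Σw·y = 79189·616 + 61544·574 + 8662·552 = 88888104, so ȳ = 88888104/149395 ≈ 594.99.
Relative to (520, 423): Δ = (-257.24, 171.99); |Δ| = √(-257.24² + 171.99²) ≈ 309.44.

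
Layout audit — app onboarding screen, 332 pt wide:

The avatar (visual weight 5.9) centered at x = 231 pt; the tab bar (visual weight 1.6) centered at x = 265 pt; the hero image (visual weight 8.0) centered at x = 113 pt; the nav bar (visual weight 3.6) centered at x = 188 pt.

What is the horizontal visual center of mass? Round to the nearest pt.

x ≈ 176

Total weight = 5.9 + 1.6 + 8.0 + 3.6 = 19.1.
x-moment: 5.9·231 + 1.6·265 + 8.0·113 + 3.6·188 = 3367.7; centroid 3367.7/19.1 ≈ 176.32.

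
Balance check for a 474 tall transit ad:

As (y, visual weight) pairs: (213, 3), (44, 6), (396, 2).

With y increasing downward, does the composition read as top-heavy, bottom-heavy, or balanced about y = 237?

Σw = 3 + 6 + 2 = 11.
Σw·y = 3·213 + 6·44 + 2·396 = 1695, so ȳ = 1695/11 ≈ 154.09.
154.1 lies above (smaller y than) the midline 237, so the layout is top-heavy.

top-heavy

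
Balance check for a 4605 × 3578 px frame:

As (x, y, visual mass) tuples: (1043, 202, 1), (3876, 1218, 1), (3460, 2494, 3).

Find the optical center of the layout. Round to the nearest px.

Total weight = 1 + 1 + 3 = 5.
x: (1·1043 + 1·3876 + 3·3460) / 5 = 15299 / 5 ≈ 3059.80
y: (1·202 + 1·1218 + 3·2494) / 5 = 8902 / 5 ≈ 1780.40

(3060, 1780)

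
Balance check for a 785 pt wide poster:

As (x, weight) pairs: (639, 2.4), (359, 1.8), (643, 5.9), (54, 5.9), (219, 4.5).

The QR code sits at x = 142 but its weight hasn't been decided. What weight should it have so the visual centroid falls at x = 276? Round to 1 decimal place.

w ≈ 12.1

Known weights sum to 2.4 + 1.8 + 5.9 + 5.9 + 4.5 = 20.5; their moment is 2.4·639 + 1.8·359 + 5.9·643 + 5.9·54 + 4.5·219 = 7277.6.
For the centroid to hit 276: (7277.6 + w·142) / (20.5 + w) = 276.
Rearranging, w·(142 − 276) = 276·20.5 − 7277.6 = -1619.6, so w ≈ -1619.6/-134 = 12.09.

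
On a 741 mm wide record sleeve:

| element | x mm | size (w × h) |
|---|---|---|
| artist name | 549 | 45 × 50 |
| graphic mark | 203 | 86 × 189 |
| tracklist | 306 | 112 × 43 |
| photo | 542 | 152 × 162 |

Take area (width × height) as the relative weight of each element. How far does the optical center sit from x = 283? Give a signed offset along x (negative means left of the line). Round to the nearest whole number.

Areas → weights: artist name 45·50 = 2250, graphic mark 86·189 = 16254, tracklist 112·43 = 4816, photo 152·162 = 24624; Σw = 47944.
x-moment: 2250·549 + 16254·203 + 4816·306 + 24624·542 = 19354716; centroid 19354716/47944 ≈ 403.69.
Difference: 403.69 − 283 ≈ 120.69.

≈ 121 mm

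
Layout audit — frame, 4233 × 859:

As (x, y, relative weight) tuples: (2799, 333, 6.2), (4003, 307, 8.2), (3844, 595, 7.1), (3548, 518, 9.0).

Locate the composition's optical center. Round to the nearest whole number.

Weights sum to 6.2 + 8.2 + 7.1 + 9.0 = 30.5.
x: (6.2·2799 + 8.2·4003 + 7.1·3844 + 9.0·3548) / 30.5 = 109402.8 / 30.5 ≈ 3586.98
y: (6.2·333 + 8.2·307 + 7.1·595 + 9.0·518) / 30.5 = 13468.5 / 30.5 ≈ 441.59

(3587, 442)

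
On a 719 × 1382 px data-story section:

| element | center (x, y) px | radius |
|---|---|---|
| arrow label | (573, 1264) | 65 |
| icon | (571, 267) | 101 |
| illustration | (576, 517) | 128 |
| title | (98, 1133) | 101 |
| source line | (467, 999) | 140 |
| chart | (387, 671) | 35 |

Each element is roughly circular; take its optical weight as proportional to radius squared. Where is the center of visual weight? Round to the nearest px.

r² weights: arrow label 65² = 4225, icon 101² = 10201, illustration 128² = 16384, title 101² = 10201, source line 140² = 19600, chart 35² = 1225. Total = 61836.
Σw·x = 4225·573 + 10201·571 + 16384·576 + 10201·98 + 19600·467 + 1225·387 = 28309853, so x̄ = 28309853/61836 ≈ 457.82.
Σw·y = 4225·1264 + 10201·267 + 16384·517 + 10201·1133 + 19600·999 + 1225·671 = 48494703, so ȳ = 48494703/61836 ≈ 784.25.

(458, 784)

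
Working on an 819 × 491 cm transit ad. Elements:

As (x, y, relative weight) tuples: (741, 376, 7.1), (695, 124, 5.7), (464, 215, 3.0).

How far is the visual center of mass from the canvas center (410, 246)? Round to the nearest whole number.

≈ 262 cm

Total weight = 7.1 + 5.7 + 3.0 = 15.8.
x-moment: 7.1·741 + 5.7·695 + 3.0·464 = 10614.6; centroid 10614.6/15.8 ≈ 671.81.
y-moment: 7.1·376 + 5.7·124 + 3.0·215 = 4021.4; centroid 4021.4/15.8 ≈ 254.52.
Offset from (410, 246): Δx ≈ 261.81, Δy ≈ 8.52; distance = √(Δx² + Δy²) ≈ 261.95.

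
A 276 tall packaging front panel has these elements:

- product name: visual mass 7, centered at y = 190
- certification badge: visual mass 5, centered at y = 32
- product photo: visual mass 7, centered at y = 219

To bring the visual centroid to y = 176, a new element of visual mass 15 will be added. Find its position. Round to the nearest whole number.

New total weight: (7 + 5 + 7) + 15 = 34.
y: need Σw·y = 34·176 = 5984. Existing = 7·190 + 5·32 + 7·219 = 3023. Remainder 2961 / 15 ≈ 197.40.

y ≈ 197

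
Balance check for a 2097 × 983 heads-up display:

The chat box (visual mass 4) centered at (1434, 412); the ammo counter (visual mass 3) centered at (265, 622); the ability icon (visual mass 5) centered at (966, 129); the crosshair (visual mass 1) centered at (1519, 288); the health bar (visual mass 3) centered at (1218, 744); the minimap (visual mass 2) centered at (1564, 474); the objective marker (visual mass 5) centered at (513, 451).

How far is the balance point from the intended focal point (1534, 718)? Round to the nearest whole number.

≈ 637

Total weight = 4 + 3 + 5 + 1 + 3 + 2 + 5 = 23.
x: (4·1434 + 3·265 + 5·966 + 1·1519 + 3·1218 + 2·1564 + 5·513) / 23 = 22227 / 23 ≈ 966.39
y: (4·412 + 3·622 + 5·129 + 1·288 + 3·744 + 2·474 + 5·451) / 23 = 9882 / 23 ≈ 429.65
From (1534, 718): dx = -567.61, dy = -288.35, so the distance is √(dx²+dy²) ≈ 636.65.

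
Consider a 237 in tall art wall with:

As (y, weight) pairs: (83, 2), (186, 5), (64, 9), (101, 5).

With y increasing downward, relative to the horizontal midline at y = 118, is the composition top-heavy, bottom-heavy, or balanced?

top-heavy

Weights sum to 2 + 5 + 9 + 5 = 21.
Σw·y = 2·83 + 5·186 + 9·64 + 5·101 = 2177, so ȳ = 2177/21 ≈ 103.67.
Since 103.7 is above (smaller y than) 118, the composition reads top-heavy.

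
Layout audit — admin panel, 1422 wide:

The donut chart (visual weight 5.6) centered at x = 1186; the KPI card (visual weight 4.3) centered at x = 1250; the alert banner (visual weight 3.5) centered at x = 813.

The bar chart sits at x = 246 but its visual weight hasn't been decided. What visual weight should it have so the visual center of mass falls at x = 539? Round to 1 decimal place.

w ≈ 26.1

Known weights sum to 5.6 + 4.3 + 3.5 = 13.4; their moment is 5.6·1186 + 4.3·1250 + 3.5·813 = 14862.1.
Set Σw·x/Σw = 539: (14862.1 + 246w) = 539·(13.4 + w).
So w = (539·13.4 − 14862.1)/(246 − 539) = -7639.5/-293 ≈ 26.07.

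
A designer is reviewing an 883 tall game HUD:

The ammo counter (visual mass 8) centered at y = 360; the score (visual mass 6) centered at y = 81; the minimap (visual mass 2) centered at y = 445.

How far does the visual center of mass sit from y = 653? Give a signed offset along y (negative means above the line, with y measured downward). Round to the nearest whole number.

≈ -387

Total weight = 8 + 6 + 2 = 16.
y-moment: 8·360 + 6·81 + 2·445 = 4256; centroid 4256/16 ≈ 266.00.
Offset from y = 653: 266.00 − 653 ≈ -387.00.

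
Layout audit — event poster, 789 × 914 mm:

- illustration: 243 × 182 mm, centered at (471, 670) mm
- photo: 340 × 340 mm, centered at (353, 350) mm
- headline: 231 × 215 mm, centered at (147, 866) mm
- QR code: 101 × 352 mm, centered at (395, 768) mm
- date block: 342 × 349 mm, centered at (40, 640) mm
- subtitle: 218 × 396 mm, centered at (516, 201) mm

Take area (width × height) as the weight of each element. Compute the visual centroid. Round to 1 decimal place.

(293.5, 519.5)

Areas: illustration 243·182 = 44226, photo 340·340 = 115600, headline 231·215 = 49665, QR code 101·352 = 35552, date block 342·349 = 119358, subtitle 218·396 = 86328. Total weight = 450729.
Σw·x = 44226·471 + 115600·353 + 49665·147 + 35552·395 + 119358·40 + 86328·516 = 132300609, so x̄ = 132300609/450729 ≈ 293.53.
Σw·y = 44226·670 + 115600·350 + 49665·866 + 35552·768 + 119358·640 + 86328·201 = 234146294, so ȳ = 234146294/450729 ≈ 519.48.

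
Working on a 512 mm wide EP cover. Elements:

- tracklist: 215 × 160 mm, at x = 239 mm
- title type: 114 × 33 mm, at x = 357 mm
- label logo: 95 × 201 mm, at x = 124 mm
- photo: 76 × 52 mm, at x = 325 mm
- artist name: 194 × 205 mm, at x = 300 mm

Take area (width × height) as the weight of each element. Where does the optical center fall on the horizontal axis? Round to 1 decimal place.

x ≈ 249.0

Areas → weights: tracklist 215·160 = 34400, title type 114·33 = 3762, label logo 95·201 = 19095, photo 76·52 = 3952, artist name 194·205 = 39770; Σw = 100979.
x: (34400·239 + 3762·357 + 19095·124 + 3952·325 + 39770·300) / 100979 = 25147814 / 100979 ≈ 249.04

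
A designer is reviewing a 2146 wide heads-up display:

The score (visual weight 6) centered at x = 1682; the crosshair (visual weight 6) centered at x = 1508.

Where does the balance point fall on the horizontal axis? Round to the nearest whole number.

Σw = 6 + 6 = 12.
Σw·x = 6·1682 + 6·1508 = 19140, so x̄ = 19140/12 ≈ 1595.00.

x ≈ 1595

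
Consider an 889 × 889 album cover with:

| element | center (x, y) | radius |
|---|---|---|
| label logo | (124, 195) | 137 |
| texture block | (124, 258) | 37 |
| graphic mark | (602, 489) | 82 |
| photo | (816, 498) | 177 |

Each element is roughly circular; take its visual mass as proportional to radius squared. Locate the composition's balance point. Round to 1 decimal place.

r² weights: label logo 137² = 18769, texture block 37² = 1369, graphic mark 82² = 6724, photo 177² = 31329. Total = 58191.
x-moment: 18769·124 + 1369·124 + 6724·602 + 31329·816 = 32109424; centroid 32109424/58191 ≈ 551.79.
y-moment: 18769·195 + 1369·258 + 6724·489 + 31329·498 = 22903035; centroid 22903035/58191 ≈ 393.58.

(551.8, 393.6)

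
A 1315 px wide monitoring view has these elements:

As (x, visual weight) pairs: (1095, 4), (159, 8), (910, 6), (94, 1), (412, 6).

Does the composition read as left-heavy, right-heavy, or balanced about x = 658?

left-heavy

Total weight = 4 + 8 + 6 + 1 + 6 = 25.
x: (4·1095 + 8·159 + 6·910 + 1·94 + 6·412) / 25 = 13678 / 25 ≈ 547.12
Since 547.1 is left of 658, the composition reads left-heavy.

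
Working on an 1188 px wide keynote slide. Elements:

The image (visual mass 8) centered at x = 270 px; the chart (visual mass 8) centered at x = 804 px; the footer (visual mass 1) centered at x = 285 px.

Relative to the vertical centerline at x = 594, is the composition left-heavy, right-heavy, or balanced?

left-heavy

Weights sum to 8 + 8 + 1 = 17.
Σw·x = 8·270 + 8·804 + 1·285 = 8877, so x̄ = 8877/17 ≈ 522.18.
522.2 vs midline 594 → left-heavy.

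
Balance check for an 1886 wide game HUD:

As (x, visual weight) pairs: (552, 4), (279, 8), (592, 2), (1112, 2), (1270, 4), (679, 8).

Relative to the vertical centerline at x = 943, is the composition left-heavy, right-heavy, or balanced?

Σw = 4 + 8 + 2 + 2 + 4 + 8 = 28.
x: moment 18360 / weight 28 ≈ 655.71
655.7 vs midline 943 → left-heavy.

left-heavy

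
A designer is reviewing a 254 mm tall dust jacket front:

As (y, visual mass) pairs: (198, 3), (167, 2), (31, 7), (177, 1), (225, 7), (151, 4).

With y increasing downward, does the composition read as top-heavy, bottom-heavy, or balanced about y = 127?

Σw = 3 + 2 + 7 + 1 + 7 + 4 = 24.
y: moment 3501 / weight 24 ≈ 145.88
145.9 vs midline 127 → bottom-heavy.

bottom-heavy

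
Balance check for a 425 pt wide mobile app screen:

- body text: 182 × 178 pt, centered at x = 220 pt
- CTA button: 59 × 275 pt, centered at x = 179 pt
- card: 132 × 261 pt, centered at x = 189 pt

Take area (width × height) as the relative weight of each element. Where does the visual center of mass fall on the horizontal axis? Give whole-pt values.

Areas: body text 182·178 = 32396, CTA button 59·275 = 16225, card 132·261 = 34452. Total weight = 83073.
Σw·x = 32396·220 + 16225·179 + 34452·189 = 16542823, so x̄ = 16542823/83073 ≈ 199.14.

x ≈ 199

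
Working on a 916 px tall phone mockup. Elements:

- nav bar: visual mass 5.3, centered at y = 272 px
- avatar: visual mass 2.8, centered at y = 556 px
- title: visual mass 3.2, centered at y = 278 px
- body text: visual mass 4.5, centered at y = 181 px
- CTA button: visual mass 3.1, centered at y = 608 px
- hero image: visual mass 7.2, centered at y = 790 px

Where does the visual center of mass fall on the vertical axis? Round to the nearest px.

y ≈ 470

Total weight = 5.3 + 2.8 + 3.2 + 4.5 + 3.1 + 7.2 = 26.1.
Σw·y = 12275.3; ȳ = 12275.3/26.1 ≈ 470.32.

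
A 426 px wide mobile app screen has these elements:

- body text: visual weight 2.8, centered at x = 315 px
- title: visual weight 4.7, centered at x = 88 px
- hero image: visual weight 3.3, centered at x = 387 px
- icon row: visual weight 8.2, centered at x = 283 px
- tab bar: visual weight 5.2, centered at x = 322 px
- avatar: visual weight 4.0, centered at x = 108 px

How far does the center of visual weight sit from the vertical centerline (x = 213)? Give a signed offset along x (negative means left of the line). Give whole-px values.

Total weight = 2.8 + 4.7 + 3.3 + 8.2 + 5.2 + 4.0 = 28.2.
Σw·x = 2.8·315 + 4.7·88 + 3.3·387 + 8.2·283 + 5.2·322 + 4.0·108 = 6999.7, so x̄ = 6999.7/28.2 ≈ 248.22.
Difference: 248.22 − 213 ≈ 35.22.

≈ 35 px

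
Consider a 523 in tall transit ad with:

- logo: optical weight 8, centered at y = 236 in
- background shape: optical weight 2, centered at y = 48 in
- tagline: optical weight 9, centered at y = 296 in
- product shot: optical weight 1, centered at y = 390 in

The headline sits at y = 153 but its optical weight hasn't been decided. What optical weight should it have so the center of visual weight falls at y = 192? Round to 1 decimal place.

w ≈ 30.7

Known weights sum to 8 + 2 + 9 + 1 = 20; their moment is 8·236 + 2·48 + 9·296 + 1·390 = 5038.
Balance at y = 192 requires (5038 + w·153) / (20 + w) = 192.
Rearranging, w·(153 − 192) = 192·20 − 5038 = -1198, so w ≈ -1198/-39 = 30.72.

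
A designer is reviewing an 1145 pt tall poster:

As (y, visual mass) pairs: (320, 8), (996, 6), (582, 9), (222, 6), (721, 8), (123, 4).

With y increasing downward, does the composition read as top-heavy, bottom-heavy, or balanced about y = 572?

top-heavy

Weights sum to 8 + 6 + 9 + 6 + 8 + 4 = 41.
y-moment: 8·320 + 6·996 + 9·582 + 6·222 + 8·721 + 4·123 = 21366; centroid 21366/41 ≈ 521.12.
Since 521.1 is above (smaller y than) 572, the composition reads top-heavy.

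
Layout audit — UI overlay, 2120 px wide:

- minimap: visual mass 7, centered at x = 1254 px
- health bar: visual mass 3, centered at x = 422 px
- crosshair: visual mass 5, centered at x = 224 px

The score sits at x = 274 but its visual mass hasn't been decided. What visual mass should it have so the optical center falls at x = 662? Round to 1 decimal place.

w ≈ 3.2

Fixed elements: Σw = 7 + 3 + 5 = 15, Σw·x = 7·1254 + 3·422 + 5·224 = 11164.
For the centroid to hit 662: (11164 + w·274) / (15 + w) = 662.
Solving: w = (662·15 − 11164) / (274 − 662) = -1234 / -388 ≈ 3.18.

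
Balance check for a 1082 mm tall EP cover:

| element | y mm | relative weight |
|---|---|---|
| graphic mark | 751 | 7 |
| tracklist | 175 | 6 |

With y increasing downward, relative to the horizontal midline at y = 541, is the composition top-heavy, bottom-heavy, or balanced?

Σw = 7 + 6 = 13.
Σw·y = 7·751 + 6·175 = 6307, so ȳ = 6307/13 ≈ 485.15.
Since 485.2 is above (smaller y than) 541, the composition reads top-heavy.

top-heavy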